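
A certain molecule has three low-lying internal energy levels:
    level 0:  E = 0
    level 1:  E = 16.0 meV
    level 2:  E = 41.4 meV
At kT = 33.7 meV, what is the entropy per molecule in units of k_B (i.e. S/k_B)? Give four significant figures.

0.9916

Eᵢ/kT = 0, 0.474777, 1.22849.
Z = Σ e^(−Eᵢ/kT) = e^(−0) + e^(−0.474777) + e^(−1.22849) = 1.00000 + 0.622024 + 0.292734 = 1.91476.
⟨E⟩ = Σ EᵢPᵢ = 11.5271 meV.
S/k_B = ln Z + ⟨E⟩/kT = ln(1.91476) + 11.5271/33.7 = 0.649592 + 0.342050 = 0.9916.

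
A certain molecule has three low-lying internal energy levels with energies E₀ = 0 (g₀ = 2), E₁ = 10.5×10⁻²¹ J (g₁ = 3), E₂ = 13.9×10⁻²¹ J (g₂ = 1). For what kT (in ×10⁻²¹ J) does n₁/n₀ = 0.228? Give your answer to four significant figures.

5.574 ×10⁻²¹ J

n₁/n₀ = (g₁/g₀) exp[−(E₁−E₀)/kT] = 0.228.
⇒ (E₁−E₀)/kT = ln((3/2)/0.228) = ln(6.57895) = 1.88388.
kT = 10.5 ×10⁻²¹ J / 1.88388 = 5.574 ×10⁻²¹ J.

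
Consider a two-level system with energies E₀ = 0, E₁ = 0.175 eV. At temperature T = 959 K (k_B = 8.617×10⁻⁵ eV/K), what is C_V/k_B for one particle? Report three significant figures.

0.430

k_BT = 8.617×10⁻⁵ × 959 K = 0.082637 eV.
Eᵢ/kT = 0, 2.1177.
Z = Σ e^(−Eᵢ/kT) = e^(−0) + e^(−2.1177) = 1.0000 + 0.12031 = 1.1203.
⟨E⟩ = 0.018793 eV, ⟨E²⟩ = 0.0032888 eV².
C_V/k_B = (⟨E²⟩ − ⟨E⟩²)/(kT)² = (0.0032888 − 0.00035318)/0.0068289 = 0.430.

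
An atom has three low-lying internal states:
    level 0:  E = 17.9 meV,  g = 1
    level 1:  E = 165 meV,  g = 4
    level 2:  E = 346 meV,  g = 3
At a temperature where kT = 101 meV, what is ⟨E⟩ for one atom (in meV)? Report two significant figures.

100 meV

Eᵢ/kT = 0.1772, 1.634, 3.426.
Z = Σ gᵢe^(−Eᵢ/kT) = 1·e^(−0.1772) + 4·e^(−1.634) + 3·e^(−3.426) = 0.8376 + 0.7806 + 0.09755 = 1.716.
⟨E⟩ = Σ Eᵢ gᵢe^(−Eᵢ/kT) / Z = (17.9·0.8376 + 165·0.7806 + 346·0.09755) / 1.716 = 100 meV.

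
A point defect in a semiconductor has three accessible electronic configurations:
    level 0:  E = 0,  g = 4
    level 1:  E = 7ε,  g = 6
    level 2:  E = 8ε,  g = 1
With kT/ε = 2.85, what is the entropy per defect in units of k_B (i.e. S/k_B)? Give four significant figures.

1.834

Eᵢ/kT = 0, 2.45614, 2.80702.
Z = Σ gᵢe^(−Eᵢ/kT) = 4·e^(−0) + 6·e^(−2.45614) + 1·e^(−2.80702) = 4.00000 + 0.514592 + 0.0603847 = 4.57498.
⟨E⟩ = Σ EᵢPᵢ = 0.892949 ε.
S/k_B = ln Z + ⟨E⟩/kT = ln(4.57498) + 0.892949/2.85 = 1.52060 + 0.313315 = 1.834.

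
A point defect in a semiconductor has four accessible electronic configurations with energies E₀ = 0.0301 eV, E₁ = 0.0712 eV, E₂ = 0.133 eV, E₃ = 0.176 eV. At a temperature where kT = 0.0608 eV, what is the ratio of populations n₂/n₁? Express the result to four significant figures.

n₂/n₁ = exp[−(E₂−E₁)/kT] = exp(−(0.0618 eV)/(0.0608 eV)) = exp(-1.01645) = 0.3619.

0.3619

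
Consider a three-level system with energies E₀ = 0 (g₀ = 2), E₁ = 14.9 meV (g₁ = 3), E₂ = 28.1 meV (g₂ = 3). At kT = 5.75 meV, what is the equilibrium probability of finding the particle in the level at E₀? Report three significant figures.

0.890

Eᵢ/kT = 0, 2.5913, 4.8870.
Z = Σ gᵢe^(−Eᵢ/kT) = 2·e^(−0) + 3·e^(−2.5913) + 3·e^(−4.8870) = 2.0000 + 0.22477 + 0.022632 = 2.2474.
P₀ = g₀ e^(−E₀/kT) / Z = 2.0000/2.2474 = 0.890.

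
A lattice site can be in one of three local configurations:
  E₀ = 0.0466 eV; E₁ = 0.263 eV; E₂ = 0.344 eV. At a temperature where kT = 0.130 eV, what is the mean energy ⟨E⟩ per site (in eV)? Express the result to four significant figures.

0.1017 eV

Eᵢ/kT = 0.358462, 2.02308, 2.64615.
Z = Σ e^(−Eᵢ/kT) = e^(−0.358462) + e^(−2.02308) + e^(−2.64615) = 0.698750 + 0.132248 + 0.0709237 = 0.901922.
⟨E⟩ = Σ Eᵢ e^(−Eᵢ/kT) / Z = (0.0466·0.698750 + 0.263·0.132248 + 0.344·0.0709237) / 0.901922 = 0.1017 eV.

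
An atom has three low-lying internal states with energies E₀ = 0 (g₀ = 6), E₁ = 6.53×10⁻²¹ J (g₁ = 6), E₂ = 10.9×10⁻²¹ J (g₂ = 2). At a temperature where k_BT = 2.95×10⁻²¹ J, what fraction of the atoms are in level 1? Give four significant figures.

Eᵢ/kT = 0, 2.21356, 3.69492.
Z = Σ gᵢe^(−Eᵢ/kT) = 6·e^(−0) + 6·e^(−2.21356) + 2·e^(−3.69492) = 6.00000 + 0.655865 + 0.0496989 = 6.70556.
P₁ = g₁ e^(−E₁/kT) / Z = 0.655865/6.70556 = 0.09781.

0.09781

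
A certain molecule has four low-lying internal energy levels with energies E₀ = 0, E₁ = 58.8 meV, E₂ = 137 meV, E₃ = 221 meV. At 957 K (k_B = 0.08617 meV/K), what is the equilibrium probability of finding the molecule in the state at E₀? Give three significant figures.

0.572

k_BT = 0.08617 × 957 K = 82.465 meV.
Eᵢ/kT = 0, 0.71303, 1.6613, 2.6799.
Z = Σ e^(−Eᵢ/kT) = e^(−0) + e^(−0.71303) + e^(−1.6613) + e^(−2.6799) = 1.0000 + 0.49016 + 0.18989 + 0.068570 = 1.7486.
P₀ = e^(−E₀/kT) / Z = 1.0000/1.7486 = 0.572.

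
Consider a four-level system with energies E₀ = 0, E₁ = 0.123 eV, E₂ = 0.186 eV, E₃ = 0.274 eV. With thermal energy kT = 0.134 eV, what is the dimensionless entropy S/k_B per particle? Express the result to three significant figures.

Eᵢ/kT = 0, 0.91791, 1.3881, 2.0448.
Z = Σ e^(−Eᵢ/kT) = e^(−0) + e^(−0.91791) + e^(−1.3881) + e^(−2.0448) = 1.0000 + 0.39935 + 0.24955 + 0.12941 = 1.7783.
⟨E⟩ = Σ EᵢPᵢ = 0.073663 eV.
S/k_B = ln Z + ⟨E⟩/kT = ln(1.7783) + 0.073663/0.134 = 0.57566 + 0.54972 = 1.13.

1.13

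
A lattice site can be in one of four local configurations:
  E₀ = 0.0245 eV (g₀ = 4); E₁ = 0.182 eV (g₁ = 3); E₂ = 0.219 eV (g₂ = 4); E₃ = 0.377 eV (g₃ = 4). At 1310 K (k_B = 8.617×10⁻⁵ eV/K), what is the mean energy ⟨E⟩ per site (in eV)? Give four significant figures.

k_BT = 8.617×10⁻⁵ × 1310 K = 0.112883 eV.
Eᵢ/kT = 0.217039, 1.61229, 1.94006, 3.33974.
Z = Σ gᵢe^(−Eᵢ/kT) = 4·e^(−0.217039) + 3·e^(−1.61229) + 4·e^(−1.94006) + 4·e^(−3.33974) = 3.21959 + 0.598291 + 0.574781 + 0.141785 = 4.53445.
⟨E⟩ = Σ Eᵢ gᵢe^(−Eᵢ/kT) / Z = (0.0245·3.21959 + 0.182·0.598291 + 0.219·0.574781 + 0.377·0.141785) / 4.53445 = 0.08096 eV.

0.08096 eV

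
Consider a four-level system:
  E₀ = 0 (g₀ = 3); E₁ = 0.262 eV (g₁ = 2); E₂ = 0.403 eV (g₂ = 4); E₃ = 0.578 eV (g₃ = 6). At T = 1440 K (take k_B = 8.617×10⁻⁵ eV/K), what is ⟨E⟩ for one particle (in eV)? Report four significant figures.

k_BT = 8.617×10⁻⁵ × 1440 K = 0.124085 eV.
Eᵢ/kT = 0, 2.11146, 3.24777, 4.65810.
Z = Σ gᵢe^(−Eᵢ/kT) = 3·e^(−0) + 2·e^(−2.11146) + 4·e^(−3.24777) + 6·e^(−4.65810) = 3.00000 + 0.242122 + 0.155443 + 0.0569068 = 3.45447.
⟨E⟩ = Σ Eᵢ gᵢe^(−Eᵢ/kT) / Z = (0·3.00000 + 0.262·0.242122 + 0.403·0.155443 + 0.578·0.0569068) / 3.45447 = 0.04602 eV.

0.04602 eV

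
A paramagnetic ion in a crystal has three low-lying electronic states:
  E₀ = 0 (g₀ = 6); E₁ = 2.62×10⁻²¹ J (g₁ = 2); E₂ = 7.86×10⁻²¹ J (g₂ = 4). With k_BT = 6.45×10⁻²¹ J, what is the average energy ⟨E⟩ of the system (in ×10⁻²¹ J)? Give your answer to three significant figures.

Eᵢ/kT = 0, 0.40620, 1.2186.
Z = Σ gᵢe^(−Eᵢ/kT) = 6·e^(−0) + 2·e^(−0.40620) + 4·e^(−1.2186) = 6.0000 + 1.3324 + 1.1826 = 8.5150.
⟨E⟩ = Σ Eᵢ gᵢe^(−Eᵢ/kT) / Z = (0·6.0000 + 2.62·1.3324 + 7.86·1.1826) / 8.5150 = 1.50 ×10⁻²¹ J.

1.50 ×10⁻²¹ J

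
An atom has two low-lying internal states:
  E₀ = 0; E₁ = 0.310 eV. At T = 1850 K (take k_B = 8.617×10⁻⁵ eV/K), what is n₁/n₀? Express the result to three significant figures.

k_BT = 8.617×10⁻⁵ × 1850 K = 0.15941 eV.
n₁/n₀ = exp[−(E₁−E₀)/kT] = exp(−(0.310 eV)/(0.15941 eV)) = exp(-1.9447) = 0.143.

0.143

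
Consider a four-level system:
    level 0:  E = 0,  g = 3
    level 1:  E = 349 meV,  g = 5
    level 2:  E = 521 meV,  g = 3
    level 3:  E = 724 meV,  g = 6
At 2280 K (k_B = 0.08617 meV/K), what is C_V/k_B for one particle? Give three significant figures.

k_BT = 0.08617 × 2280 K = 196.47 meV.
Eᵢ/kT = 0, 1.7764, 2.6518, 3.6850.
Z = Σ gᵢe^(−Eᵢ/kT) = 3·e^(−0) + 5·e^(−1.7764) + 3·e^(−2.6518) + 6·e^(−3.6850) = 3.0000 + 0.84623 + 0.21157 + 0.15058 = 4.2084.
⟨E⟩ = 122.28 meV, ⟨E²⟩ = 56894 meV².
C_V/k_B = (⟨E²⟩ − ⟨E⟩²)/(kT)² = (56894 − 14952)/38600 = 1.09.

1.09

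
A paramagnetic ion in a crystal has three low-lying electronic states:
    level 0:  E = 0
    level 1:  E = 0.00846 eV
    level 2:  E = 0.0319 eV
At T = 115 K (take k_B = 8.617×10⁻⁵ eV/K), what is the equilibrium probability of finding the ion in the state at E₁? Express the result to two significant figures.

0.29

k_BT = 8.617×10⁻⁵ × 115 K = 0.009910 eV.
Eᵢ/kT = 0, 0.8537, 3.219.
Z = Σ e^(−Eᵢ/kT) = e^(−0) + e^(−0.8537) + e^(−3.219) = 1.000 + 0.4258 + 0.04000 = 1.466.
P₁ = e^(−E₁/kT) / Z = 0.4258/1.466 = 0.29.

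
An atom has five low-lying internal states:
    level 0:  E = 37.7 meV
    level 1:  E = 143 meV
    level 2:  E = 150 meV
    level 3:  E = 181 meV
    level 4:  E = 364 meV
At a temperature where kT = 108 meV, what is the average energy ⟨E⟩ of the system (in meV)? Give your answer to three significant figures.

103 meV

Eᵢ/kT = 0.34907, 1.3241, 1.3889, 1.6759, 3.3704.
Z = Σ e^(−Eᵢ/kT) = e^(−0.34907) + e^(−1.3241) + e^(−1.3889) + e^(−1.6759) + e^(−3.3704) = 0.70534 + 0.26604 + 0.24935 + 0.18714 + 0.034376 = 1.4422.
⟨E⟩ = Σ Eᵢ e^(−Eᵢ/kT) / Z = (37.7·0.70534 + 143·0.26604 + 150·0.24935 + 181·0.18714 + 364·0.034376) / 1.4422 = 103 meV.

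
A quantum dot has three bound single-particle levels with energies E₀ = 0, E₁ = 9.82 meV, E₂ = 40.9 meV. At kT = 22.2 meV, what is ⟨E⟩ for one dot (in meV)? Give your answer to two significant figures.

7.1 meV

Eᵢ/kT = 0, 0.4423, 1.842.
Z = Σ e^(−Eᵢ/kT) = e^(−0) + e^(−0.4423) + e^(−1.842) = 1.000 + 0.6426 + 0.1585 = 1.801.
⟨E⟩ = Σ Eᵢ e^(−Eᵢ/kT) / Z = (0·1.000 + 9.82·0.6426 + 40.9·0.1585) / 1.801 = 7.1 meV.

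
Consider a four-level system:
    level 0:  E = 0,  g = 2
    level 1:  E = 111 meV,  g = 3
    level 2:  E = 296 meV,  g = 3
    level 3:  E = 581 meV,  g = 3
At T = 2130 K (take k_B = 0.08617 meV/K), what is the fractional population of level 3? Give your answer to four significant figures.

k_BT = 0.08617 × 2130 K = 183.542 meV.
Eᵢ/kT = 0, 0.604766, 1.61271, 3.16549.
Z = Σ gᵢe^(−Eᵢ/kT) = 2·e^(−0) + 3·e^(−0.604766) + 3·e^(−1.61271) + 3·e^(−3.16549) = 2.00000 + 1.63861 + 0.598040 + 0.126580 = 4.36323.
P₃ = g₃ e^(−E₃/kT) / Z = 0.126580/4.36323 = 0.02901.

0.02901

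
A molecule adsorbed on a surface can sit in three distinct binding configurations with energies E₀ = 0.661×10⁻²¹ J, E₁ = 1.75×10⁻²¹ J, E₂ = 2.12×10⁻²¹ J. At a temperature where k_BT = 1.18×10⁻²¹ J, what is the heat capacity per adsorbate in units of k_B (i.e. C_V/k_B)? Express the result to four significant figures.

0.2787

Eᵢ/kT = 0.560169, 1.48305, 1.79661.
Z = Σ e^(−Eᵢ/kT) = e^(−0.560169) + e^(−1.48305) + e^(−1.79661) = 0.571113 + 0.226944 + 0.165860 = 0.963917.
⟨E⟩ = 1.16844, ⟨E²⟩ = 1.75325.
C_V/k_B = (⟨E²⟩ − ⟨E⟩²)/(kT)² = (1.75325 − 1.36525)/1.39240 = 0.2787.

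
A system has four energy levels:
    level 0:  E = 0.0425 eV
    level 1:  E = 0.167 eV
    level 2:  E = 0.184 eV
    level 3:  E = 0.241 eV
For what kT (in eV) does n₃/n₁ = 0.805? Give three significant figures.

n₃/n₁ = exp[−(E₃−E₁)/kT] = 0.805.
⇒ (E₃−E₁)/kT = ln(1/0.805) = ln(1.2422) = 0.21688.
kT = 0.074 eV / 0.21688 = 0.341 eV.

0.341 eV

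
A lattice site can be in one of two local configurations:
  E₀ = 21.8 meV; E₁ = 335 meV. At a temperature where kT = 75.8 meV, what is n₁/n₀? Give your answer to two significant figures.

0.016

n₁/n₀ = exp[−(E₁−E₀)/kT] = exp(−(313.2 meV)/(75.8 meV)) = exp(-4.132) = 0.016.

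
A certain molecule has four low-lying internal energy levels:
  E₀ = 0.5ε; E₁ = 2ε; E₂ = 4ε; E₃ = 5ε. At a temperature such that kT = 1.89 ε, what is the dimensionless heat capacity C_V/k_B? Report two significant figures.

Eᵢ/kT = 0.2646, 1.058, 2.116, 2.646.
Z = Σ e^(−Eᵢ/kT) = e^(−0.2646) + e^(−1.058) + e^(−2.116) + e^(−2.646) = 0.7675 + 0.3471 + 0.1205 + 0.07093 = 1.306.
⟨E⟩ = 1.466 ε, ⟨E²⟩ = 4.044 ε².
C_V/k_B = (⟨E²⟩ − ⟨E⟩²)/(kT)² = (4.044 − 2.149)/3.572 = 0.53.

0.53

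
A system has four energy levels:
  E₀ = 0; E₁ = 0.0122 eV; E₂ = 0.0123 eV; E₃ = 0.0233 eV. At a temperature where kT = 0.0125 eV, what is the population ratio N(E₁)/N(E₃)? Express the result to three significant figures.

n₁/n₃ = exp[−(E₁−E₃)/kT] = exp(−(-0.0111 eV)/(0.0125 eV)) = exp(0.88800) = 2.43.

2.43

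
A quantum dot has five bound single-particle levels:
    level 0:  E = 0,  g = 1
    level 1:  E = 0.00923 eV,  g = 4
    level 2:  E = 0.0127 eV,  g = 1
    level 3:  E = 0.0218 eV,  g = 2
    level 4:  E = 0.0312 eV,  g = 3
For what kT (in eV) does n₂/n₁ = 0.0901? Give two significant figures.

n₂/n₁ = (g₂/g₁) exp[−(E₂−E₁)/kT] = 0.0901.
⇒ (E₂−E₁)/kT = ln((1/4)/0.0901) = ln(2.775) = 1.021.
kT = 0.00347 eV / 1.021 = 0.0034 eV.

0.0034 eV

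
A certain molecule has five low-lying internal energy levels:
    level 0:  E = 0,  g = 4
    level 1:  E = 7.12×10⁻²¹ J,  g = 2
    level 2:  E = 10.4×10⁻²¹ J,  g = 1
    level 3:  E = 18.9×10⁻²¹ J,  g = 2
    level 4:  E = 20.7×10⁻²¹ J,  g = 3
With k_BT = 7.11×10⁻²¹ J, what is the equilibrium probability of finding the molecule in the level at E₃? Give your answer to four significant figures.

Eᵢ/kT = 0, 1.00141, 1.46273, 2.65823, 2.91139.
Z = Σ gᵢe^(−Eᵢ/kT) = 4·e^(−0) + 2·e^(−1.00141) + 1·e^(−1.46273) + 2·e^(−2.65823) + 3·e^(−2.91139) = 4.00000 + 0.734722 + 0.231603 + 0.140144 + 0.163200 = 5.26967.
P₃ = g₃ e^(−E₃/kT) / Z = 0.140144/5.26967 = 0.02659.

0.02659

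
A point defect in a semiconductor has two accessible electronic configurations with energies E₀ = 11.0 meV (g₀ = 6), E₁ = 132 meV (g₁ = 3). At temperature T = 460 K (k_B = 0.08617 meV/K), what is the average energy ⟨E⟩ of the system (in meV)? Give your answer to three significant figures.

13.8 meV

k_BT = 0.08617 × 460 K = 39.638 meV.
Eᵢ/kT = 0.27751, 3.3301.
Z = Σ gᵢe^(−Eᵢ/kT) = 6·e^(−0.27751) + 3·e^(−3.3301) = 4.5460 + 0.10737 = 4.6534.
⟨E⟩ = Σ Eᵢ gᵢe^(−Eᵢ/kT) / Z = (11.0·4.5460 + 132·0.10737) / 4.6534 = 13.8 meV.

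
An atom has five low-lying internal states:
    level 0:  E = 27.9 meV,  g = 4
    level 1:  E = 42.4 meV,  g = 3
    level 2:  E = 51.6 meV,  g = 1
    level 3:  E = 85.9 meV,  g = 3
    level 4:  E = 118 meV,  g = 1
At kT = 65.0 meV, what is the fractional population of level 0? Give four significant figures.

0.4665

Eᵢ/kT = 0.429231, 0.652308, 0.793846, 1.32154, 1.81538.
Z = Σ gᵢe^(−Eᵢ/kT) = 4·e^(−0.429231) + 3·e^(−0.652308) + 1·e^(−0.793846) + 3·e^(−1.32154) + 1·e^(−1.81538) = 2.60404 + 1.56253 + 0.452103 + 0.800173 + 0.162776 = 5.58162.
P₀ = g₀ e^(−E₀/kT) / Z = 2.60404/5.58162 = 0.4665.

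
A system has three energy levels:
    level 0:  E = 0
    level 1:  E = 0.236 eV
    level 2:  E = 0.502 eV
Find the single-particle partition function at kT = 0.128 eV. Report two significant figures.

Eᵢ/kT = 0, 1.844, 3.922.
Z = Σ e^(−Eᵢ/kT) = e^(−0) + e^(−1.844) + e^(−3.922) = 1.000 + 0.1582 + 0.01980 = 1.178.

Z = 1.2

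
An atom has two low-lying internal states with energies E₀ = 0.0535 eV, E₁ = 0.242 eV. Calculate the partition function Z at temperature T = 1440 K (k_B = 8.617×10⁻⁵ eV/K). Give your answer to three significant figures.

Z = 0.792

k_BT = 8.617×10⁻⁵ × 1440 K = 0.12408 eV.
Eᵢ/kT = 0.43117, 1.9504.
Z = Σ e^(−Eᵢ/kT) = e^(−0.43117) + e^(−1.9504) = 0.64975 + 0.14222 = 0.79197.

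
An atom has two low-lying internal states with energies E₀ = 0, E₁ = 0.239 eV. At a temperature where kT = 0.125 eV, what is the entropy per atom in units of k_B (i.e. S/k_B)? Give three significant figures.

Eᵢ/kT = 0, 1.9120.
Z = Σ e^(−Eᵢ/kT) = e^(−0) + e^(−1.9120) = 1.0000 + 0.14778 = 1.1478.
⟨E⟩ = Σ EᵢPᵢ = 0.030771 eV.
S/k_B = ln Z + ⟨E⟩/kT = ln(1.1478) + 0.030771/0.125 = 0.13785 + 0.24617 = 0.384.

0.384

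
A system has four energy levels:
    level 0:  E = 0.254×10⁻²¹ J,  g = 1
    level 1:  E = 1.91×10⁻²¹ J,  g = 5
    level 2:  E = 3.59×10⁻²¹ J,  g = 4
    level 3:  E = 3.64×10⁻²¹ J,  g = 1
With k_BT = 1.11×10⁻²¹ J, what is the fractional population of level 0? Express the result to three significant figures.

0.422

Eᵢ/kT = 0.22883, 1.7207, 3.2342, 3.2793.
Z = Σ gᵢe^(−Eᵢ/kT) = 1·e^(−0.22883) + 5·e^(−1.7207) + 4·e^(−3.2342) + 1·e^(−3.2793) = 0.79546 + 0.89470 + 0.15757 + 0.037655 = 1.8854.
P₀ = g₀ e^(−E₀/kT) / Z = 0.79546/1.8854 = 0.422.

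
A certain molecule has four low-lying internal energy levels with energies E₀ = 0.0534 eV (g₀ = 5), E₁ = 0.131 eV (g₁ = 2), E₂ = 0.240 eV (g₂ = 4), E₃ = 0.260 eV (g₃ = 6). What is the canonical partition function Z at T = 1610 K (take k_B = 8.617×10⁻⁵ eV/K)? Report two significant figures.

k_BT = 8.617×10⁻⁵ × 1610 K = 0.1387 eV.
Eᵢ/kT = 0.3850, 0.9445, 1.730, 1.875.
Z = Σ gᵢe^(−Eᵢ/kT) = 5·e^(−0.3850) + 2·e^(−0.9445) + 4·e^(−1.730) + 6·e^(−1.875) = 3.402 + 0.7777 + 0.7091 + 0.9201 = 5.809.

Z = 5.8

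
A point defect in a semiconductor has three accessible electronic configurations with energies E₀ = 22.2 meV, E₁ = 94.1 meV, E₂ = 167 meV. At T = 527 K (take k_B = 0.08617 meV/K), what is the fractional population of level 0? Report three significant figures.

k_BT = 0.08617 × 527 K = 45.412 meV.
Eᵢ/kT = 0.48886, 2.0721, 3.6774.
Z = Σ e^(−Eᵢ/kT) = e^(−0.48886) + e^(−2.0721) + e^(−3.6774) = 0.61333 + 0.12592 + 0.025289 = 0.76454.
P₀ = e^(−E₀/kT) / Z = 0.61333/0.76454 = 0.802.

0.802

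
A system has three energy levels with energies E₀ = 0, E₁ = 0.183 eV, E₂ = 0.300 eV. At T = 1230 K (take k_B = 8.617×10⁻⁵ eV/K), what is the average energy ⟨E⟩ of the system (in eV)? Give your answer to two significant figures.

k_BT = 8.617×10⁻⁵ × 1230 K = 0.1060 eV.
Eᵢ/kT = 0, 1.726, 2.830.
Z = Σ e^(−Eᵢ/kT) = e^(−0) + e^(−1.726) + e^(−2.830) = 1.000 + 0.1780 + 0.05901 = 1.237.
⟨E⟩ = Σ Eᵢ e^(−Eᵢ/kT) / Z = (0·1.000 + 0.183·0.1780 + 0.300·0.05901) / 1.237 = 0.041 eV.

0.041 eV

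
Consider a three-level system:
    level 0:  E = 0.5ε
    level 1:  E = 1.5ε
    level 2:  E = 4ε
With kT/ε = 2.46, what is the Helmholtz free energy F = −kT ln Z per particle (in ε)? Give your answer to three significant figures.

-1.09 ε

Eᵢ/kT = 0.20325, 0.60976, 1.6260.
Z = Σ e^(−Eᵢ/kT) = e^(−0.20325) + e^(−0.60976) + e^(−1.6260) = 0.81607 + 0.54348 + 0.19671 = 1.5563.
F = −kT ln Z = −2.46 × ln(1.5563) = −2.46 × 0.44231 = -1.09 ε.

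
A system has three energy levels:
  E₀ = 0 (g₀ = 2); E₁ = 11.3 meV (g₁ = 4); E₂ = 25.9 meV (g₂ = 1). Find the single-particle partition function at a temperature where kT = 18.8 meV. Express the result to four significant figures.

Z = 4.445

Eᵢ/kT = 0, 0.601064, 1.37766.
Z = Σ gᵢe^(−Eᵢ/kT) = 2·e^(−0) + 4·e^(−0.601064) + 1·e^(−1.37766) = 2.00000 + 2.19291 + 0.252168 = 4.44508.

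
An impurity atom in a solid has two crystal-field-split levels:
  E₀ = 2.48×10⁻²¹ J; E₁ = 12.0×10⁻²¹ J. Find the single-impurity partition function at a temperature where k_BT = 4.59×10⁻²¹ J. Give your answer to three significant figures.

Z = 0.656

Eᵢ/kT = 0.54031, 2.6144.
Z = Σ e^(−Eᵢ/kT) = e^(−0.54031) + e^(−2.6144) = 0.58257 + 0.073212 = 0.65578.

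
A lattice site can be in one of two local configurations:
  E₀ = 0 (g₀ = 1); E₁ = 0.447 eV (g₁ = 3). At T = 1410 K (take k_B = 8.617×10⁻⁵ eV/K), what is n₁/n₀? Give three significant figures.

k_BT = 8.617×10⁻⁵ × 1410 K = 0.12150 eV.
n₁/n₀ = (g₁/g₀) exp[−(E₁−E₀)/kT] = (3/1) × exp(−(0.447 eV)/(0.12150 eV)) = (3/1) × exp(-3.6790) = 0.0757.

0.0757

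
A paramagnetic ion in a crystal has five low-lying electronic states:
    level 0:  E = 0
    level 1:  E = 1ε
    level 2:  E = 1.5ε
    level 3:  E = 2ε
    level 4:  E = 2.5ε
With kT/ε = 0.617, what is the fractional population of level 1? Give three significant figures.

Eᵢ/kT = 0, 1.6207, 2.4311, 3.2415, 4.0519.
Z = Σ e^(−Eᵢ/kT) = e^(−0) + e^(−1.6207) + e^(−2.4311) + e^(−3.2415) + e^(−4.0519) = 1.0000 + 0.19776 + 0.087940 + 0.039105 + 0.017389 = 1.3422.
P₁ = e^(−E₁/kT) / Z = 0.19776/1.3422 = 0.147.

0.147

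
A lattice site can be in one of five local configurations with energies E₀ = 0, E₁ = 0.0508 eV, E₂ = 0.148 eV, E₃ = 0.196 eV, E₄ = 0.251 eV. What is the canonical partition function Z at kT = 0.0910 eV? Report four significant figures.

Eᵢ/kT = 0, 0.558242, 1.62637, 2.15385, 2.75824.
Z = Σ e^(−Eᵢ/kT) = e^(−0) + e^(−0.558242) + e^(−1.62637) + e^(−2.15385) + e^(−2.75824) = 1.00000 + 0.572214 + 0.196642 + 0.116037 + 0.0634033 = 1.94830.

Z = 1.948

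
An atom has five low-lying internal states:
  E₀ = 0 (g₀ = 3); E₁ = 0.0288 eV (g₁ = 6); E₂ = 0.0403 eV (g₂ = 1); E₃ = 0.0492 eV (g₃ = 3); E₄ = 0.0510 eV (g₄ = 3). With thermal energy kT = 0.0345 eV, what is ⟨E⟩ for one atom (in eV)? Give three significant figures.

Eᵢ/kT = 0, 0.83478, 1.1681, 1.4261, 1.4783.
Z = Σ gᵢe^(−Eᵢ/kT) = 3·e^(−0) + 6·e^(−0.83478) + 1·e^(−1.1681) + 3·e^(−1.4261) + 3·e^(−1.4783) = 3.0000 + 2.6038 + 0.31096 + 0.72073 + 0.68408 = 7.3196.
⟨E⟩ = Σ Eᵢ gᵢe^(−Eᵢ/kT) / Z = (0·3.0000 + 0.0288·2.6038 + 0.0403·0.31096 + 0.0492·0.72073 + 0.0510·0.68408) / 7.3196 = 0.0216 eV.

0.0216 eV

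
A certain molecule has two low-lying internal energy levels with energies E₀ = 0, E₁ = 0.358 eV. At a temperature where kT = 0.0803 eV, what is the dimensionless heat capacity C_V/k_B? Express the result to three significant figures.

Eᵢ/kT = 0, 4.4583.
Z = Σ e^(−Eᵢ/kT) = e^(−0) + e^(−4.4583) = 1.0000 + 0.011582 = 1.0116.
⟨E⟩ = 0.0040988 eV, ⟨E²⟩ = 0.0014674 eV².
C_V/k_B = (⟨E²⟩ − ⟨E⟩²)/(kT)² = (0.0014674 − 0.000016800)/0.0064481 = 0.225.

0.225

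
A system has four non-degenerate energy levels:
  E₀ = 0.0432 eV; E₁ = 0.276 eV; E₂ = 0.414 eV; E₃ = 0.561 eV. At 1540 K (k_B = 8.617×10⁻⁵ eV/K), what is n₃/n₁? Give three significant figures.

0.117

k_BT = 8.617×10⁻⁵ × 1540 K = 0.13270 eV.
n₃/n₁ = exp[−(E₃−E₁)/kT] = exp(−(0.285 eV)/(0.13270 eV)) = exp(-2.1477) = 0.117.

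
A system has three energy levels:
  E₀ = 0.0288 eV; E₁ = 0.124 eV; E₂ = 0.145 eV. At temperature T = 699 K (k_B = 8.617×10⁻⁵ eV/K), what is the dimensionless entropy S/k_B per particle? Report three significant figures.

0.749

k_BT = 8.617×10⁻⁵ × 699 K = 0.060233 eV.
Eᵢ/kT = 0.47814, 2.0587, 2.4073.
Z = Σ e^(−Eᵢ/kT) = e^(−0.47814) + e^(−2.0587) + e^(−2.4073) = 0.61994 + 0.12762 + 0.090058 = 0.83762.
⟨E⟩ = Σ EᵢPᵢ = 0.055798 eV.
S/k_B = ln Z + ⟨E⟩/kT = ln(0.83762) + 0.055798/0.060233 = -0.17719 + 0.92637 = 0.749.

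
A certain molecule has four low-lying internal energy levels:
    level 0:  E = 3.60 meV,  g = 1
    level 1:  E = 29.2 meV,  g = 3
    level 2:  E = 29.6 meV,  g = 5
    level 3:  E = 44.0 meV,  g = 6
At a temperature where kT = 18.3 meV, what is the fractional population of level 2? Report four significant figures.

0.3347

Eᵢ/kT = 0.196721, 1.59563, 1.61749, 2.40437.
Z = Σ gᵢe^(−Eᵢ/kT) = 1·e^(−0.196721) + 3·e^(−1.59563) + 5·e^(−1.61749) + 6·e^(−2.40437) = 0.821420 + 0.608342 + 0.991980 + 0.541934 = 2.96368.
P₂ = g₂ e^(−E₂/kT) / Z = 0.991980/2.96368 = 0.3347.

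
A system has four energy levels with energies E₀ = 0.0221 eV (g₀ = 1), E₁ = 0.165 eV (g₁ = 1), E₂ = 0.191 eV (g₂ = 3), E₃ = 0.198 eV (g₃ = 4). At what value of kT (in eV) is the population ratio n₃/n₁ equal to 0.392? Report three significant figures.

n₃/n₁ = (g₃/g₁) exp[−(E₃−E₁)/kT] = 0.392.
⇒ (E₃−E₁)/kT = ln((4/1)/0.392) = ln(10.204) = 2.3228.
kT = 0.033 eV / 2.3228 = 0.0142 eV.

0.0142 eV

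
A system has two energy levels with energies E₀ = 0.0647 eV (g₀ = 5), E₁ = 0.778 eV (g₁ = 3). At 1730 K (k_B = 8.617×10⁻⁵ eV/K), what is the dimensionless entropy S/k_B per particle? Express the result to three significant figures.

1.64

k_BT = 8.617×10⁻⁵ × 1730 K = 0.14907 eV.
Eᵢ/kT = 0.43402, 5.2190.
Z = Σ gᵢe^(−Eᵢ/kT) = 5·e^(−0.43402) + 3·e^(−5.2190) = 3.2395 + 0.016238 = 3.2557.
⟨E⟩ = Σ EᵢPᵢ = 0.068258 eV.
S/k_B = ln Z + ⟨E⟩/kT = ln(3.2557) + 0.068258/0.14907 = 1.1804 + 0.45789 = 1.64.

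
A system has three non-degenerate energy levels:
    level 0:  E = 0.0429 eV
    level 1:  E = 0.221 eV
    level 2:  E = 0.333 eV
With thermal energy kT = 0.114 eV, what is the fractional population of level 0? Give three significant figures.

Eᵢ/kT = 0.37632, 1.9386, 2.9211.
Z = Σ e^(−Eᵢ/kT) = e^(−0.37632) + e^(−1.9386) + e^(−2.9211) = 0.68638 + 0.14391 + 0.053874 = 0.88416.
P₀ = e^(−E₀/kT) / Z = 0.68638/0.88416 = 0.776.

0.776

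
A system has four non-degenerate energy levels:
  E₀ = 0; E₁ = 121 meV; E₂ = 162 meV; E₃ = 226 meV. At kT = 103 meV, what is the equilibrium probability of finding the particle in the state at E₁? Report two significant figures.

0.19

Eᵢ/kT = 0, 1.175, 1.573, 2.194.
Z = Σ e^(−Eᵢ/kT) = e^(−0) + e^(−1.175) + e^(−1.573) + e^(−2.194) = 1.000 + 0.3088 + 0.2074 + 0.1115 = 1.628.
P₁ = e^(−E₁/kT) / Z = 0.3088/1.628 = 0.19.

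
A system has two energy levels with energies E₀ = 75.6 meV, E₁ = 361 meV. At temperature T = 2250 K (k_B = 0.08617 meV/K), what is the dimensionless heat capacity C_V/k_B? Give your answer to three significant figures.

k_BT = 0.08617 × 2250 K = 193.88 meV.
Eᵢ/kT = 0.38993, 1.8620.
Z = Σ e^(−Eᵢ/kT) = e^(−0.38993) + e^(−1.8620) = 0.67710 + 0.15536 = 0.83246.
⟨E⟩ = 128.86 meV, ⟨E²⟩ = 28970 meV².
C_V/k_B = (⟨E²⟩ − ⟨E⟩²)/(kT)² = (28970 − 16605)/37589 = 0.329.

0.329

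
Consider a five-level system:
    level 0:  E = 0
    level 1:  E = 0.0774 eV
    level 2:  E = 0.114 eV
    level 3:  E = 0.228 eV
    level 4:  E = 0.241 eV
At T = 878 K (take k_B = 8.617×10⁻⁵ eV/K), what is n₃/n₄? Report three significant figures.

1.19

k_BT = 8.617×10⁻⁵ × 878 K = 0.075657 eV.
n₃/n₄ = exp[−(E₃−E₄)/kT] = exp(−(-0.013 eV)/(0.075657 eV)) = exp(0.17183) = 1.19.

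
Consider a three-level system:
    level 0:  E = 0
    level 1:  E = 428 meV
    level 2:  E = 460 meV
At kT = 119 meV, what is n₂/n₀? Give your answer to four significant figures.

n₂/n₀ = exp[−(E₂−E₀)/kT] = exp(−(460 meV)/(119 meV)) = exp(-3.86555) = 0.02095.

0.02095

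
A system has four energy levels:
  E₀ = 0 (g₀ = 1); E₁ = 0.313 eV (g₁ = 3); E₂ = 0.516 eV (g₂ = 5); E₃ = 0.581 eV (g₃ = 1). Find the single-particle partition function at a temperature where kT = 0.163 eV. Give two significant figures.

Eᵢ/kT = 0, 1.920, 3.166, 3.564.
Z = Σ gᵢe^(−Eᵢ/kT) = 1·e^(−0) + 3·e^(−1.920) + 5·e^(−3.166) + 1·e^(−3.564) = 1.000 + 0.4398 + 0.2109 + 0.02833 = 1.679.

Z = 1.7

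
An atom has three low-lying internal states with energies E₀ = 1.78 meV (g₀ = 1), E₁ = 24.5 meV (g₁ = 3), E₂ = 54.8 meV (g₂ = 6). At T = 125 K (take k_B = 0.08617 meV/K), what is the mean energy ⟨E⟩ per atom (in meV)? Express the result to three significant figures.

k_BT = 0.08617 × 125 K = 10.771 meV.
Eᵢ/kT = 0.16526, 2.2746, 5.0877.
Z = Σ gᵢe^(−Eᵢ/kT) = 1·e^(−0.16526) + 3·e^(−2.2746) + 6·e^(−5.0877) = 0.84767 + 0.30851 + 0.037033 = 1.1932.
⟨E⟩ = Σ Eᵢ gᵢe^(−Eᵢ/kT) / Z = (1.78·0.84767 + 24.5·0.30851 + 54.8·0.037033) / 1.1932 = 9.30 meV.

9.30 meV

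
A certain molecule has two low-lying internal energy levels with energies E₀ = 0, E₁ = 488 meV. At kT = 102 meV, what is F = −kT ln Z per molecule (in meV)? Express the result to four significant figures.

-0.8492 meV

Eᵢ/kT = 0, 4.78431.
Z = Σ e^(−Eᵢ/kT) = e^(−0) + e^(−4.78431) = 1.00000 + 0.00835989 = 1.00836.
F = −kT ln Z = −102 × ln(1.00836) = −102 × 0.00832525 = -0.8492 meV.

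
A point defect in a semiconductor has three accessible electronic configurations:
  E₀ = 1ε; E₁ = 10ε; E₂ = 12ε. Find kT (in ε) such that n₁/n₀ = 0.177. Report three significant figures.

5.20 ε

n₁/n₀ = exp[−(E₁−E₀)/kT] = 0.177.
⇒ (E₁−E₀)/kT = ln(1/0.177) = ln(5.6497) = 1.7316.
kT = 9ε / 1.7316 = 5.20 ε.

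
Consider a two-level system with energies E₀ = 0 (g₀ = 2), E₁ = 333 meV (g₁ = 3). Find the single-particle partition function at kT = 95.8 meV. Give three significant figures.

Eᵢ/kT = 0, 3.4760.
Z = Σ gᵢe^(−Eᵢ/kT) = 2·e^(−0) + 3·e^(−3.4760) = 2.0000 + 0.092793 = 2.0928.

Z = 2.09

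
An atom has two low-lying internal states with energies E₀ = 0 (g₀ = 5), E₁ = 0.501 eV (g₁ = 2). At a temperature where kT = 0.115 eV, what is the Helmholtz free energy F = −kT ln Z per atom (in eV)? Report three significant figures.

-0.186 eV

Eᵢ/kT = 0, 4.3565.
Z = Σ gᵢe^(−Eᵢ/kT) = 5·e^(−0) + 2·e^(−4.3565) = 5.0000 + 0.025646 = 5.0256.
F = −kT ln Z = −0.115 × ln(5.0256) = −0.115 × 1.6145 = -0.186 eV.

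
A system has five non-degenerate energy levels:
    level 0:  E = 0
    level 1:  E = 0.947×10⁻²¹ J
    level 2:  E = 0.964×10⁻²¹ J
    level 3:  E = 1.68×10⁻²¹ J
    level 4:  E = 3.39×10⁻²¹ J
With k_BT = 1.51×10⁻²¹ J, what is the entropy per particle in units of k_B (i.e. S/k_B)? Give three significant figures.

Eᵢ/kT = 0, 0.62715, 0.63841, 1.1126, 2.2450.
Z = Σ e^(−Eᵢ/kT) = e^(−0) + e^(−0.62715) + e^(−0.63841) + e^(−1.1126) + e^(−2.2450) = 1.0000 + 0.53411 + 0.52813 + 0.32870 + 0.10593 = 2.4969.
⟨E⟩ = Σ EᵢPᵢ = 0.77145 ×10⁻²¹ J.
S/k_B = ln Z + ⟨E⟩/kT = ln(2.4969) + 0.77145/1.51 = 0.91505 + 0.51089 = 1.43.

1.43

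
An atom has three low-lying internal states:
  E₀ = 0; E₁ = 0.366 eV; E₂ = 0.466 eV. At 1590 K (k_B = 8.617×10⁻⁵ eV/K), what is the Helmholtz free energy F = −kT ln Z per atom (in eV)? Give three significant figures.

-0.0134 eV

k_BT = 8.617×10⁻⁵ × 1590 K = 0.13701 eV.
Eᵢ/kT = 0, 2.6713, 3.4012.
Z = Σ e^(−Eᵢ/kT) = e^(−0) + e^(−2.6713) + e^(−3.4012) = 1.0000 + 0.069162 + 0.033333 = 1.1025.
F = −kT ln Z = −0.13701 × ln(1.1025) = −0.13701 × 0.097580 = -0.0134 eV.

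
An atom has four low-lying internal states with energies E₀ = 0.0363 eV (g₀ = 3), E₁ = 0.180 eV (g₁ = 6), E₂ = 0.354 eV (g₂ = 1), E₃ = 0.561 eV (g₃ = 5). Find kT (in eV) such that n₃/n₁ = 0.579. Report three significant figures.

1.05 eV

n₃/n₁ = (g₃/g₁) exp[−(E₃−E₁)/kT] = 0.579.
⇒ (E₃−E₁)/kT = ln((5/6)/0.579) = ln(1.4393) = 0.36416.
kT = 0.381 eV / 0.36416 = 1.05 eV.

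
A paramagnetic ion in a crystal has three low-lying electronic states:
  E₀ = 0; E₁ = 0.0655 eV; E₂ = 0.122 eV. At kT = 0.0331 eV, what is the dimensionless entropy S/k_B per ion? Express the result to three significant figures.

0.466

Eᵢ/kT = 0, 1.9789, 3.6858.
Z = Σ e^(−Eᵢ/kT) = e^(−0) + e^(−1.9789) + e^(−3.6858) = 1.0000 + 0.13822 + 0.025077 = 1.1633.
⟨E⟩ = Σ EᵢPᵢ = 0.010412 eV.
S/k_B = ln Z + ⟨E⟩/kT = ln(1.1633) + 0.010412/0.0331 = 0.15126 + 0.31456 = 0.466.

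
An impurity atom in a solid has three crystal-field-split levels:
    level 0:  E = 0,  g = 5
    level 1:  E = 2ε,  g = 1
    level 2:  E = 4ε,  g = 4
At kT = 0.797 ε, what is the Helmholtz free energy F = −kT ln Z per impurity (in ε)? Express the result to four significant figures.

Eᵢ/kT = 0, 2.50941, 5.01882.
Z = Σ gᵢe^(−Eᵢ/kT) = 5·e^(−0) + 1·e^(−2.50941) + 4·e^(−5.01882) = 5.00000 + 0.0813162 + 0.0264493 = 5.10777.
F = −kT ln Z = −0.797 × ln(5.10777) = −0.797 × 1.63076 = -1.300 ε.

-1.300 ε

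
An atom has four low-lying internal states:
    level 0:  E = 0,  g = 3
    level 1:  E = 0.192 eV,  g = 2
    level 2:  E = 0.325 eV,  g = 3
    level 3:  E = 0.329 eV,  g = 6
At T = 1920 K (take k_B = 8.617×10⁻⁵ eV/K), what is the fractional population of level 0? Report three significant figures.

k_BT = 8.617×10⁻⁵ × 1920 K = 0.16545 eV.
Eᵢ/kT = 0, 1.1605, 1.9643, 1.9885.
Z = Σ gᵢe^(−Eᵢ/kT) = 3·e^(−0) + 2·e^(−1.1605) + 3·e^(−1.9643) + 6·e^(−1.9885) = 3.0000 + 0.62666 + 0.42076 + 0.82140 = 4.8688.
P₀ = g₀ e^(−E₀/kT) / Z = 3.0000/4.8688 = 0.616.

0.616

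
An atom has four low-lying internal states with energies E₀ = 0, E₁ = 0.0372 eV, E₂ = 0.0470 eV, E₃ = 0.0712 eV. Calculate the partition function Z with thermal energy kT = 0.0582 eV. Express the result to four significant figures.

Z = 2.268

Eᵢ/kT = 0, 0.639175, 0.807560, 1.22337.
Z = Σ e^(−Eᵢ/kT) = e^(−0) + e^(−0.639175) + e^(−0.807560) + e^(−1.22337) = 1.00000 + 0.527728 + 0.445945 + 0.294237 = 2.26791.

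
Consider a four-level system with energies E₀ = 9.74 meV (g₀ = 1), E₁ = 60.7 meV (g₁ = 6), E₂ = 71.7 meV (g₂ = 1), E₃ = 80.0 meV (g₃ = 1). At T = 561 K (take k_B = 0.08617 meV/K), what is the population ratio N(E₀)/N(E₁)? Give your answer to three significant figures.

0.478

k_BT = 0.08617 × 561 K = 48.341 meV.
n₀/n₁ = (g₀/g₁) exp[−(E₀−E₁)/kT] = (1/6) × exp(−(-50.96 meV)/(48.341 meV)) = (1/6) × exp(1.0542) = 0.478.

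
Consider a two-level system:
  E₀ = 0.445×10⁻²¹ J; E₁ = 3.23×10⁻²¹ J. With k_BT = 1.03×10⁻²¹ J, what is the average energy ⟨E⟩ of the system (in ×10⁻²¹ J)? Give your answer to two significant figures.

Eᵢ/kT = 0.4320, 3.136.
Z = Σ e^(−Eᵢ/kT) = e^(−0.4320) + e^(−3.136) = 0.6492 + 0.04346 = 0.6927.
⟨E⟩ = Σ Eᵢ e^(−Eᵢ/kT) / Z = (0.445·0.6492 + 3.23·0.04346) / 0.6927 = 0.62 ×10⁻²¹ J.

0.62 ×10⁻²¹ J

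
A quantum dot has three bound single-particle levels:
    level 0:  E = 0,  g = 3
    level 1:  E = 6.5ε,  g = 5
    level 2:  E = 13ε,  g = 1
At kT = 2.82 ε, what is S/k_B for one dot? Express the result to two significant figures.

Eᵢ/kT = 0, 2.305, 4.610.
Z = Σ gᵢe^(−Eᵢ/kT) = 3·e^(−0) + 5·e^(−2.305) + 1·e^(−4.610) = 3.000 + 0.4988 + 0.009952 = 3.509.
⟨E⟩ = Σ EᵢPᵢ = 0.9608 ε.
S/k_B = ln Z + ⟨E⟩/kT = ln(3.509) + 0.9608/2.82 = 1.255 + 0.3407 = 1.6.

1.6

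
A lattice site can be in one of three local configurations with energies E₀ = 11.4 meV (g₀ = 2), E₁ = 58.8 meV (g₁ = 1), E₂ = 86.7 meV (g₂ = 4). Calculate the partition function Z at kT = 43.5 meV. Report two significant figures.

Eᵢ/kT = 0.2621, 1.352, 1.993.
Z = Σ gᵢe^(−Eᵢ/kT) = 2·e^(−0.2621) + 1·e^(−1.352) + 4·e^(−1.993) = 1.539 + 0.2587 + 0.5451 = 2.343.

Z = 2.3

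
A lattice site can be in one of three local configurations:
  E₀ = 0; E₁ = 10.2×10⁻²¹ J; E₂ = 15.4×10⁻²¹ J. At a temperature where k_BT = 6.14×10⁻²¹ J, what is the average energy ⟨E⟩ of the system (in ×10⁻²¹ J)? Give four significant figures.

2.510 ×10⁻²¹ J

Eᵢ/kT = 0, 1.66124, 2.50814.
Z = Σ e^(−Eᵢ/kT) = e^(−0) + e^(−1.66124) + e^(−2.50814) = 1.00000 + 0.189903 + 0.0814195 = 1.27132.
⟨E⟩ = Σ Eᵢ e^(−Eᵢ/kT) / Z = (0·1.00000 + 10.2·0.189903 + 15.4·0.0814195) / 1.27132 = 2.510 ×10⁻²¹ J.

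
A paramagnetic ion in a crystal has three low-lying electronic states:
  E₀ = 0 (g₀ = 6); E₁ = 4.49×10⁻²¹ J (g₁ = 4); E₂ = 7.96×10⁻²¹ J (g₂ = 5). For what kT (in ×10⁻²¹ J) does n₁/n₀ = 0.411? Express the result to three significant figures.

n₁/n₀ = (g₁/g₀) exp[−(E₁−E₀)/kT] = 0.411.
⇒ (E₁−E₀)/kT = ln((4/6)/0.411) = ln(1.6221) = 0.48372.
kT = 4.49 ×10⁻²¹ J / 0.48372 = 9.28 ×10⁻²¹ J.

9.28 ×10⁻²¹ J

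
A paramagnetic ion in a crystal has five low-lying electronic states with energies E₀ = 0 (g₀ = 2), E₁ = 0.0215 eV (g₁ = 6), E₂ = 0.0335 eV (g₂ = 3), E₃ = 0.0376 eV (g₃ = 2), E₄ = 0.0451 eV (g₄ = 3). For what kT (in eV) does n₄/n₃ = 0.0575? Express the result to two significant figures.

0.0023 eV

n₄/n₃ = (g₄/g₃) exp[−(E₄−E₃)/kT] = 0.0575.
⇒ (E₄−E₃)/kT = ln((3/2)/0.0575) = ln(26.09) = 3.262.
kT = 0.0075 eV / 3.262 = 0.0023 eV.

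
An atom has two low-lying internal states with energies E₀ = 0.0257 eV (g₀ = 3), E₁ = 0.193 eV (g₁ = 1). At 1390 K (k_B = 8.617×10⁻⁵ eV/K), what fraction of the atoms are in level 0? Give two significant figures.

0.92

k_BT = 8.617×10⁻⁵ × 1390 K = 0.1198 eV.
Eᵢ/kT = 0.2145, 1.611.
Z = Σ gᵢe^(−Eᵢ/kT) = 3·e^(−0.2145) + 1·e^(−1.611) = 2.421 + 0.1997 = 2.621.
P₀ = g₀ e^(−E₀/kT) / Z = 2.421/2.621 = 0.92.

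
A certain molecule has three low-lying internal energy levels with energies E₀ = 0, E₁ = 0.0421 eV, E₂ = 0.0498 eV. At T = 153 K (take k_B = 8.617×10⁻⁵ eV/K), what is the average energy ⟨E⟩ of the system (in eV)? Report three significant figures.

k_BT = 8.617×10⁻⁵ × 153 K = 0.013184 eV.
Eᵢ/kT = 0, 3.1933, 3.7773.
Z = Σ e^(−Eᵢ/kT) = e^(−0) + e^(−3.1933) + e^(−3.7773) = 1.0000 + 0.041036 + 0.022884 = 1.0639.
⟨E⟩ = Σ Eᵢ e^(−Eᵢ/kT) / Z = (0·1.0000 + 0.0421·0.041036 + 0.0498·0.022884) / 1.0639 = 0.00270 eV.

0.00270 eV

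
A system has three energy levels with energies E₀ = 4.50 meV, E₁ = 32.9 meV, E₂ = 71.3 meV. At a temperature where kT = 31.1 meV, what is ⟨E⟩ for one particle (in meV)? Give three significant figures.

17.1 meV

Eᵢ/kT = 0.14469, 1.0579, 2.2926.
Z = Σ e^(−Eᵢ/kT) = e^(−0.14469) + e^(−1.0579) + e^(−2.2926) = 0.86529 + 0.34718 + 0.10100 = 1.3135.
⟨E⟩ = Σ Eᵢ e^(−Eᵢ/kT) / Z = (4.50·0.86529 + 32.9·0.34718 + 71.3·0.10100) / 1.3135 = 17.1 meV.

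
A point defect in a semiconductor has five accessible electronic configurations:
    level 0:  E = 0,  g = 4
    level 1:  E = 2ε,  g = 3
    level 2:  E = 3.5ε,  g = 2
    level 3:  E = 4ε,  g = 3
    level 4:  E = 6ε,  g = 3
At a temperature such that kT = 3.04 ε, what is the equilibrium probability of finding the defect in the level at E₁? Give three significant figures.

0.210

Eᵢ/kT = 0, 0.65789, 1.1513, 1.3158, 1.9737.
Z = Σ gᵢe^(−Eᵢ/kT) = 4·e^(−0) + 3·e^(−0.65789) + 2·e^(−1.1513) + 3·e^(−1.3158) + 3·e^(−1.9737) = 4.0000 + 1.5538 + 0.63245 + 0.80478 + 0.41683 = 7.4079.
P₁ = g₁ e^(−E₁/kT) / Z = 1.5538/7.4079 = 0.210.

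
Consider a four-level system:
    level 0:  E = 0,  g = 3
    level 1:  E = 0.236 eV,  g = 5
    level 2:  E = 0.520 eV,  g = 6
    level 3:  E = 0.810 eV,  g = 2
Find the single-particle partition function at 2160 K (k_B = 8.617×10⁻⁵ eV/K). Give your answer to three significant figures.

k_BT = 8.617×10⁻⁵ × 2160 K = 0.18613 eV.
Eᵢ/kT = 0, 1.2679, 2.7937, 4.3518.
Z = Σ gᵢe^(−Eᵢ/kT) = 3·e^(−0) + 5·e^(−1.2679) + 6·e^(−2.7937) + 2·e^(−4.3518) = 3.0000 + 1.4071 + 0.36717 + 0.025767 = 4.8000.

Z = 4.80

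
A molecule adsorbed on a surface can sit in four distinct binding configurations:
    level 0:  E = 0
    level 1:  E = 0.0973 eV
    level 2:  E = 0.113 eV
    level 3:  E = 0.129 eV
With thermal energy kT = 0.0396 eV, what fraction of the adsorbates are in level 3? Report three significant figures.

Eᵢ/kT = 0, 2.4571, 2.8535, 3.2576.
Z = Σ e^(−Eᵢ/kT) = e^(−0) + e^(−2.4571) + e^(−2.8535) + e^(−3.2576) = 1.0000 + 0.085683 + 0.057642 + 0.038481 = 1.1818.
P₃ = e^(−E₃/kT) / Z = 0.038481/1.1818 = 0.0326.

0.0326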